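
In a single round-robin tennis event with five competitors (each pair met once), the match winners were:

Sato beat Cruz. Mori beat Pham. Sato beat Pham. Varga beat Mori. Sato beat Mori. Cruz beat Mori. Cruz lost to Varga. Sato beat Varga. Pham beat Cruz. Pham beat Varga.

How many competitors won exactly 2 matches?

Win totals: Mori 1, Pham 2, Cruz 1, Sato 4, Varga 2.
Exactly 2: Pham, Varga — 2 competitors.

2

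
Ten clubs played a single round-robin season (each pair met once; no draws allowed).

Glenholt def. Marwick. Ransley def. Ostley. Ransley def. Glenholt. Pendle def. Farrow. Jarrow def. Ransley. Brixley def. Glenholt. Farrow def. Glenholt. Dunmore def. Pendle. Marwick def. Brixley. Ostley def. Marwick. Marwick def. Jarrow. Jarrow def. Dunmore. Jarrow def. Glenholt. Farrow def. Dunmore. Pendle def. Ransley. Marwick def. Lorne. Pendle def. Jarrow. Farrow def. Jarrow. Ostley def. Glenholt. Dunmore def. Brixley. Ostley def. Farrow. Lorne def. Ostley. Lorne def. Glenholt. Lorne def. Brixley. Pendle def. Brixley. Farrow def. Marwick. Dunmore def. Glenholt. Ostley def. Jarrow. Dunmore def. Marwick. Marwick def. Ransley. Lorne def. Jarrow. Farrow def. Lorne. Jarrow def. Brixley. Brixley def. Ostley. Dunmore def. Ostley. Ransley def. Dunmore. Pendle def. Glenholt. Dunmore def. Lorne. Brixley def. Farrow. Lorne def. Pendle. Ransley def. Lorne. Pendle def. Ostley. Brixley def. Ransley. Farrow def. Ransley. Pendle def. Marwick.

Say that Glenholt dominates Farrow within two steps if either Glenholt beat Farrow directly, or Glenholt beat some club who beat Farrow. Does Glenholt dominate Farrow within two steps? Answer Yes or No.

No

Glenholt did not beat Farrow directly.
Glenholt beat Marwick, but each of them lost to Farrow. No two-step path.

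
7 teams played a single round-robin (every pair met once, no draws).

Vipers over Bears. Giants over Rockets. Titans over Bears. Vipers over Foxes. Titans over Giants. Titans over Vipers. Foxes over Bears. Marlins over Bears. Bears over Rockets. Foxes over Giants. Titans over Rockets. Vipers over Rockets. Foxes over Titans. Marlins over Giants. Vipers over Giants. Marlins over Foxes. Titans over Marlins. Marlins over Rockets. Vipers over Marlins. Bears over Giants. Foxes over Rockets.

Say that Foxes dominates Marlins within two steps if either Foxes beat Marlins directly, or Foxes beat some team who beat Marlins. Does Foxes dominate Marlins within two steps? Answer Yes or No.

Yes

Foxes did not beat Marlins directly.
Foxes beat Bears, Giants, Titans, Rockets. Of those, Titans beat Marlins.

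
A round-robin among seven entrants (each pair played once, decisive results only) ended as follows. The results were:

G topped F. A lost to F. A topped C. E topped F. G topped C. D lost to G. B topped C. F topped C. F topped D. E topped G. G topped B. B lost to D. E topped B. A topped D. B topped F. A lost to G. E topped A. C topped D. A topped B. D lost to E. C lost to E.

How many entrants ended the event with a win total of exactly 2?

1

Win totals: A 3, B 2, C 1, D 1, E 6, F 3, G 5.
Exactly 2: B — 1 entrant.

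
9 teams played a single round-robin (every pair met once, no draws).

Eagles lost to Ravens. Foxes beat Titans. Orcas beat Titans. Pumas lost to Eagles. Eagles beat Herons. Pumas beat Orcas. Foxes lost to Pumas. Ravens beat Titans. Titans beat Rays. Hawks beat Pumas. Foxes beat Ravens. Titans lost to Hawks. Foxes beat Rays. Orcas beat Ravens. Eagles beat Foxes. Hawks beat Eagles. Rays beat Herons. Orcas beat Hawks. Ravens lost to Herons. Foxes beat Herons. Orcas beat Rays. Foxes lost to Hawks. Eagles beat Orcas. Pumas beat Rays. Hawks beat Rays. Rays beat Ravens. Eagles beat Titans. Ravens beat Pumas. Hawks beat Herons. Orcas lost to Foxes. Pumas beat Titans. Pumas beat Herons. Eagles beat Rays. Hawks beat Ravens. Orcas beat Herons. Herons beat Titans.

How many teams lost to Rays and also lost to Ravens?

0

Rays beat: Ravens, Herons.
Ravens beat: Eagles, Titans, Pumas.
No one was beaten by both.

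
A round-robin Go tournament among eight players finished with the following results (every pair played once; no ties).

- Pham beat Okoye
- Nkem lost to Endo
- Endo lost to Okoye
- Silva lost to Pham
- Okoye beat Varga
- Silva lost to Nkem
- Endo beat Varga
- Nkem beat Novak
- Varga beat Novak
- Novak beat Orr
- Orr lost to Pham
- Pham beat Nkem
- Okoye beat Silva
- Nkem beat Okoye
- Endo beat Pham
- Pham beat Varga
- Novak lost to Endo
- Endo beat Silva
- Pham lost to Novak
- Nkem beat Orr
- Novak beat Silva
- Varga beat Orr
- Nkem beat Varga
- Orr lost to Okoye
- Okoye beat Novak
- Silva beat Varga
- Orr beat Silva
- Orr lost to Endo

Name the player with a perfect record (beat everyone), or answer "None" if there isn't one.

Highest win total is Endo with 6 (out of 7 possible).
Endo lost to Okoye, so no player went undefeated.

None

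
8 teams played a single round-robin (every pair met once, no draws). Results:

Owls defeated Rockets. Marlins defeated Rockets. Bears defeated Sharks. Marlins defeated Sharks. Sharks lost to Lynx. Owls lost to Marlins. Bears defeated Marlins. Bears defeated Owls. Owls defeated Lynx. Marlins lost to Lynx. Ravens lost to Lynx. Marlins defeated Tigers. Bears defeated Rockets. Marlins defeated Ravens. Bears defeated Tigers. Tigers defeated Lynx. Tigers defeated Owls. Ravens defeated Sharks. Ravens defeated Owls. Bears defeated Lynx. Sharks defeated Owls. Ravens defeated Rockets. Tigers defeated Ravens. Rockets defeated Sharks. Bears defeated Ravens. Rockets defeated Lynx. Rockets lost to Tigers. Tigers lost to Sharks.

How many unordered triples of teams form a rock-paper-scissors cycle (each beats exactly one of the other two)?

Win totals: Marlins 5, Owls 2, Rockets 2, Sharks 2, Ravens 3, Tigers 4, Bears 7, Lynx 3.
A team with w wins dominates both others in C(w,2) triples; summing gives 10 + 1 + 1 + 1 + 3 + 6 + 21 + 3 = 46 transitive triples.
Total triples C(8,3) = 56, so cyclic triples = 56 − 46 = 10.

10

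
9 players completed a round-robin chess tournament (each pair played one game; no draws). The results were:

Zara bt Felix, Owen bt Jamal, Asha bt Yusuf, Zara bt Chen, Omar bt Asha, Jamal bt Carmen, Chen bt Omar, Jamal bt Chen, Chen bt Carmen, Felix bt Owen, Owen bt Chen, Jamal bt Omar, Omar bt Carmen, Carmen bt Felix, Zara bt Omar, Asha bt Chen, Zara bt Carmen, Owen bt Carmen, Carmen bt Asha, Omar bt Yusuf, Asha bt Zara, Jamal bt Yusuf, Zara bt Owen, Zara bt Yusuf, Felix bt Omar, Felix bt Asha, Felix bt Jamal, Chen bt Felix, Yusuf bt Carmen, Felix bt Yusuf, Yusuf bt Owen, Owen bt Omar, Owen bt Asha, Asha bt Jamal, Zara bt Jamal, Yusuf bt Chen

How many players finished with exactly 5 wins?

2

Win totals: Jamal 4, Chen 3, Omar 3, Owen 5, Carmen 2, Asha 4, Zara 7, Felix 5, Yusuf 3.
Exactly 5: Owen, Felix — 2 players.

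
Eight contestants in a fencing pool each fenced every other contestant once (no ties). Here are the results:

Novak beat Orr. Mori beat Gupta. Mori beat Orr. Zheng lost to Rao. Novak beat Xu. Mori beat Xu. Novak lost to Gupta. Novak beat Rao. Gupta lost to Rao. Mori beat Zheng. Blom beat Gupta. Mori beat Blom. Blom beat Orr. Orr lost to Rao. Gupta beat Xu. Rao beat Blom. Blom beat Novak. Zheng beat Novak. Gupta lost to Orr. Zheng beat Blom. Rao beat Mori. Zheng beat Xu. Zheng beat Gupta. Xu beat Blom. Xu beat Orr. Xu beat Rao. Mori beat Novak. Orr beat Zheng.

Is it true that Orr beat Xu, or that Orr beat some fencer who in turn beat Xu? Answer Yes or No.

Orr did not beat Xu directly.
Orr beat Gupta, Zheng. Of those, Gupta beat Xu.

Yes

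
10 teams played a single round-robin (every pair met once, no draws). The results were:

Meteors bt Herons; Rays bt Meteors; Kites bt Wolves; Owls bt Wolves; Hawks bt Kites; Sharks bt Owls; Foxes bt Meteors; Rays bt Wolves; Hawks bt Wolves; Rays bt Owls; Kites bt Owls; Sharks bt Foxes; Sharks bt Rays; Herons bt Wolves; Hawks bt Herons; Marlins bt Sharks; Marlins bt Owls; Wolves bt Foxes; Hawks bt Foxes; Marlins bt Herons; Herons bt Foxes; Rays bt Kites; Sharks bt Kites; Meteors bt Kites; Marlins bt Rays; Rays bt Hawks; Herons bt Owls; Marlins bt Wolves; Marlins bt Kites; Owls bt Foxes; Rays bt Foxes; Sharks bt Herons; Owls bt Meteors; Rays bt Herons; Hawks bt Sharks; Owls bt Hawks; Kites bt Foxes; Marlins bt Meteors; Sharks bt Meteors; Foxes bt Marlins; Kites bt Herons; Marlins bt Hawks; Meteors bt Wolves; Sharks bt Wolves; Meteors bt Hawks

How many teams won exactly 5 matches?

1

Win totals: Owls 4, Sharks 7, Marlins 8, Kites 4, Foxes 2, Rays 7, Hawks 5, Meteors 4, Herons 3, Wolves 1.
Exactly 5: Hawks — 1 team.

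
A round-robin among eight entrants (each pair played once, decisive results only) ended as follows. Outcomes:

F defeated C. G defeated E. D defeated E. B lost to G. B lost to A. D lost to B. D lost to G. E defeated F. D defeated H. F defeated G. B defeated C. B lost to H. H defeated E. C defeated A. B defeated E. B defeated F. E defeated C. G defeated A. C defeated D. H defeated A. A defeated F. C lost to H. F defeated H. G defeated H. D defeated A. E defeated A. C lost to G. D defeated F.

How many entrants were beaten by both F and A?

F beat: C, G, H.
A beat: B, F.
No one was beaten by both.

0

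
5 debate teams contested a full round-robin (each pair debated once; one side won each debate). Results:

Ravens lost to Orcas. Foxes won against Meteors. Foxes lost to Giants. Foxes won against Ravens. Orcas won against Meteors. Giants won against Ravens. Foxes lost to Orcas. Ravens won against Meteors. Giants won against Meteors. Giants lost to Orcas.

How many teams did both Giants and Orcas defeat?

Giants beat: Foxes, Meteors, Ravens.
Orcas beat: Foxes, Meteors, Giants, Ravens.
Both beat: Foxes, Meteors, Ravens — 3.

3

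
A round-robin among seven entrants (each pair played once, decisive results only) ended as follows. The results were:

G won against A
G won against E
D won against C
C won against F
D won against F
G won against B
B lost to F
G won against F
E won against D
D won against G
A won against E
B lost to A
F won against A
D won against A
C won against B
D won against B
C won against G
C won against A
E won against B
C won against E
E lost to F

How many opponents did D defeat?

5

D's results: beat A, B, C, F, G; lost to E.
That is 5 wins.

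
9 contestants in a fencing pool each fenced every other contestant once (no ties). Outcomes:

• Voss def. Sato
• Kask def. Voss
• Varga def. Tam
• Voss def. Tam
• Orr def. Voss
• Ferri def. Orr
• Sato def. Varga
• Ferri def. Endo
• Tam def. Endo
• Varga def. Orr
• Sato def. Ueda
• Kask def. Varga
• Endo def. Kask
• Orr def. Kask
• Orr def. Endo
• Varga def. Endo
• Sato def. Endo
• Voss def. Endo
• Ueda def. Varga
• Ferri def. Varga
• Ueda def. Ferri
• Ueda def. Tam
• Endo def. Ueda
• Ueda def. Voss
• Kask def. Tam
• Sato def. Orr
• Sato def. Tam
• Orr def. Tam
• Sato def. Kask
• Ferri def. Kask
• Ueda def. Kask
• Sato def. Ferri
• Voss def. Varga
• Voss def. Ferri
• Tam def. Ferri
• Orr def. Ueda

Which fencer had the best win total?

Win totals: Endo 2, Sato 7, Kask 3, Ferri 4, Tam 2, Orr 5, Voss 5, Ueda 5, Varga 3.
Sato leads with 7 wins (next highest: 5).

Sato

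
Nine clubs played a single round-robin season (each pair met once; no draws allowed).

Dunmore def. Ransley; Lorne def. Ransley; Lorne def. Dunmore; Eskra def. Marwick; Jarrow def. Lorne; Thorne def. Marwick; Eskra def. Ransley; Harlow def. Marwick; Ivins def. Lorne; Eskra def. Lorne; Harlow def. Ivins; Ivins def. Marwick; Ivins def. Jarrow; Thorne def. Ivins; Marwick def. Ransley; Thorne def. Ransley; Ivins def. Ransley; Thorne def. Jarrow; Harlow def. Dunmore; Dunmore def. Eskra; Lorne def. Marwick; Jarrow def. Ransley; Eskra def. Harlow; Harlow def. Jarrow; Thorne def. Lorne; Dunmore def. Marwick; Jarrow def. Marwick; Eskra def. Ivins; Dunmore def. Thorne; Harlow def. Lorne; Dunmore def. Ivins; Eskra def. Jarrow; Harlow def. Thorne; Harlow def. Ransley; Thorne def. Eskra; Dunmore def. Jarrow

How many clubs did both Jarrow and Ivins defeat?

Jarrow beat: Lorne, Ransley, Marwick.
Ivins beat: Jarrow, Lorne, Ransley, Marwick.
Both beat: Lorne, Ransley, Marwick — 3.

3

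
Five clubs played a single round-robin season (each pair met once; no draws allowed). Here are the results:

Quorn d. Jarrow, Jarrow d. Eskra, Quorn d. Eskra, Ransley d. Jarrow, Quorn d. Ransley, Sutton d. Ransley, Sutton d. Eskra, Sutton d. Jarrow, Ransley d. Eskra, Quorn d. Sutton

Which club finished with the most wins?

Quorn

Win totals: Eskra 0, Jarrow 1, Sutton 3, Ransley 2, Quorn 4.
Quorn leads with 4 wins (next highest: 3).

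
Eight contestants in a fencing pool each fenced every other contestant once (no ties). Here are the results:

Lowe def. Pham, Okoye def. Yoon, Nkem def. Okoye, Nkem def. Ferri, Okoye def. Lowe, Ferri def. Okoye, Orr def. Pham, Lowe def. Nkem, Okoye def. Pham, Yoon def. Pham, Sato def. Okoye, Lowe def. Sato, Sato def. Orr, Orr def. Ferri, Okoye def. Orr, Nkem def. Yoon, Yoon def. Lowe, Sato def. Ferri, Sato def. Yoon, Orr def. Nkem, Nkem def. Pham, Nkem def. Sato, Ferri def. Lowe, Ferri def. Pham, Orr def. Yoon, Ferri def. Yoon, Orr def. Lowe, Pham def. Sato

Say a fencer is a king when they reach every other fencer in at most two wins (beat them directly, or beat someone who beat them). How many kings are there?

Lowe reaches everyone (king).
Okoye reaches everyone (king).
Sato reaches everyone (king).
Yoon cannot reach Okoye, Ferri, Orr in two steps.
Nkem reaches everyone (king).
Ferri reaches everyone (king).
Pham cannot reach Lowe, Nkem in two steps.
Orr reaches everyone (king).
Kings: Lowe, Okoye, Sato, Nkem, Ferri, Orr — 6.

6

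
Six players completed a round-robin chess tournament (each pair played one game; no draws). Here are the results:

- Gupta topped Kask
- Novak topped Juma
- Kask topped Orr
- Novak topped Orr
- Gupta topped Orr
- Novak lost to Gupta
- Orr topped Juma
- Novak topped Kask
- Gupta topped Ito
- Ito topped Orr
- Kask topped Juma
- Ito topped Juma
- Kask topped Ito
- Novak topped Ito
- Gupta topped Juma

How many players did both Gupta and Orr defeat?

Gupta beat: Ito, Orr, Kask, Novak, Juma.
Orr beat: Juma.
Both beat: Juma — 1.

1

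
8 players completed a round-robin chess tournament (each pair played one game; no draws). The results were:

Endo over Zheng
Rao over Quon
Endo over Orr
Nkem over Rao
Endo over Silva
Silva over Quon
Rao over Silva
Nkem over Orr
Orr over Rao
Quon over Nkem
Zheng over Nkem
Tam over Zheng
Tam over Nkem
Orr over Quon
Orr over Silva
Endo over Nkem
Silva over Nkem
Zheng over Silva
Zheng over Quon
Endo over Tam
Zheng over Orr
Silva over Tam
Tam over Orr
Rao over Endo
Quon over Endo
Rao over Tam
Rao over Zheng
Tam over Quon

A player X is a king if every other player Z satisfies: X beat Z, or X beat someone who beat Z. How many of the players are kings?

Zheng reaches everyone (king).
Quon reaches everyone (king).
Silva reaches everyone (king).
Endo reaches everyone (king).
Orr reaches everyone (king).
Rao reaches everyone (king).
Nkem reaches everyone (king).
Tam reaches everyone (king).
Kings: Zheng, Quon, Silva, Endo, Orr, Rao, Nkem, Tam — 8.

8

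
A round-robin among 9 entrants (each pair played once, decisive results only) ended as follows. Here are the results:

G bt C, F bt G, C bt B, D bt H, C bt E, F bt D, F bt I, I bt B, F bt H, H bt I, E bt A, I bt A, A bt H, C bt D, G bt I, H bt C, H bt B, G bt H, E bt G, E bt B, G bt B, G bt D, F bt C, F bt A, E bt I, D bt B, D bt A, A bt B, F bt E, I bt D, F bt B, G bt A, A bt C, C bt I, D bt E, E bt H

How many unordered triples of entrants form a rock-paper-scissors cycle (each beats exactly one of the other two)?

Win totals: A 3, B 0, C 4, D 4, E 5, F 8, G 6, H 3, I 3.
An entrant with w wins dominates both others in C(w,2) triples; summing gives 3 + 0 + 6 + 6 + 10 + 28 + 15 + 3 + 3 = 74 transitive triples.
Total triples C(9,3) = 84, so cyclic triples = 84 − 74 = 10.

10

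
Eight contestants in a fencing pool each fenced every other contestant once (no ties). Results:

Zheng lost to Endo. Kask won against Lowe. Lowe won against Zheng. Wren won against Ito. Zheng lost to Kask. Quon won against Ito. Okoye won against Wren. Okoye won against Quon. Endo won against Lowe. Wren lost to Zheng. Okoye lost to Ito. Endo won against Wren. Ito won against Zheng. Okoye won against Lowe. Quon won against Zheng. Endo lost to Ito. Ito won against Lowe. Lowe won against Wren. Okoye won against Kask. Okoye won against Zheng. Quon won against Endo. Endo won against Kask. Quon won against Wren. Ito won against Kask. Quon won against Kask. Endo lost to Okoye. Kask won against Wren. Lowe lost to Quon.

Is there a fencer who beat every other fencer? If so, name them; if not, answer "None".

Highest win total is Quon with 6 (out of 7 possible).
Quon lost to Okoye, so no fencer went undefeated.

None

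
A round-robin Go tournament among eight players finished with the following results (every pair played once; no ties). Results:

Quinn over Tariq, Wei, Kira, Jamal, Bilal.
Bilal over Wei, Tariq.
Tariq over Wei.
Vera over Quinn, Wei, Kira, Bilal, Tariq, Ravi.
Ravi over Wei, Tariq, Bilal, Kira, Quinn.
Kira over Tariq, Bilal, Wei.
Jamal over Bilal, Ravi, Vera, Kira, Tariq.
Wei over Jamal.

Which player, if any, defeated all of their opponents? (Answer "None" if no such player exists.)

Highest win total is Vera with 6 (out of 7 possible).
Vera lost to Jamal, so no player went undefeated.

None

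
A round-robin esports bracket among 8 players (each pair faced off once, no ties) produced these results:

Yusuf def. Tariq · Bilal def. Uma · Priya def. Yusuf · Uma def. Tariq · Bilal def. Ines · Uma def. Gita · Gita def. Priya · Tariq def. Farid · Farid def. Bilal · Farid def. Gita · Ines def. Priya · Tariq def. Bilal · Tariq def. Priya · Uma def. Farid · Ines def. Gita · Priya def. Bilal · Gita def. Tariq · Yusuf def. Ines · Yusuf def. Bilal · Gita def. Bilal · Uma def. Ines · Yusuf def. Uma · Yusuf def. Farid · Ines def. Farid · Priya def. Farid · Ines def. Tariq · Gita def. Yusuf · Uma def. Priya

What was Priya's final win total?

3

Priya's results: beat Bilal, Farid, Yusuf; lost to Ines, Uma, Tariq, Gita.
That is 3 wins.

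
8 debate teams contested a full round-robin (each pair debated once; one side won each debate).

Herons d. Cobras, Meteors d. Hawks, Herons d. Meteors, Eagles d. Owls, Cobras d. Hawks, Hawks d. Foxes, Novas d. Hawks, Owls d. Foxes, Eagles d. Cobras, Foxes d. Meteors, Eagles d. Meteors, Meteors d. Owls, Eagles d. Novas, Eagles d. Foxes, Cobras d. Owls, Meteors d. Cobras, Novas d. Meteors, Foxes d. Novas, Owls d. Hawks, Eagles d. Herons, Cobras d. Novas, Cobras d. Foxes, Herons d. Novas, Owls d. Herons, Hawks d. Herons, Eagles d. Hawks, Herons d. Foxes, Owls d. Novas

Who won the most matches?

Win totals: Owls 4, Hawks 2, Cobras 4, Foxes 2, Eagles 7, Meteors 3, Herons 4, Novas 2.
Eagles leads with 7 wins (next highest: 4).

Eagles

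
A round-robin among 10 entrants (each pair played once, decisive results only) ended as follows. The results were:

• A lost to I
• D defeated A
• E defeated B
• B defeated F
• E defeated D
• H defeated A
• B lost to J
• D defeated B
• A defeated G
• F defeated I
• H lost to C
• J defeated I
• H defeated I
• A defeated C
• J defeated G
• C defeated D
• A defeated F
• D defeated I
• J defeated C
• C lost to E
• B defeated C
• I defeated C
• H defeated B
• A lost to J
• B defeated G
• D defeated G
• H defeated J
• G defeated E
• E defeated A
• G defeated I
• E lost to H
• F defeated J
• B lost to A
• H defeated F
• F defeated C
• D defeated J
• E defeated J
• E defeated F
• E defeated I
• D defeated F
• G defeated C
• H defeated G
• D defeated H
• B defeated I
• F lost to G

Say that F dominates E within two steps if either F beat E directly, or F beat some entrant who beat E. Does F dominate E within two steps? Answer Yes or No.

No

F did not beat E directly.
F beat C, I, J, but each of them lost to E. No two-step path.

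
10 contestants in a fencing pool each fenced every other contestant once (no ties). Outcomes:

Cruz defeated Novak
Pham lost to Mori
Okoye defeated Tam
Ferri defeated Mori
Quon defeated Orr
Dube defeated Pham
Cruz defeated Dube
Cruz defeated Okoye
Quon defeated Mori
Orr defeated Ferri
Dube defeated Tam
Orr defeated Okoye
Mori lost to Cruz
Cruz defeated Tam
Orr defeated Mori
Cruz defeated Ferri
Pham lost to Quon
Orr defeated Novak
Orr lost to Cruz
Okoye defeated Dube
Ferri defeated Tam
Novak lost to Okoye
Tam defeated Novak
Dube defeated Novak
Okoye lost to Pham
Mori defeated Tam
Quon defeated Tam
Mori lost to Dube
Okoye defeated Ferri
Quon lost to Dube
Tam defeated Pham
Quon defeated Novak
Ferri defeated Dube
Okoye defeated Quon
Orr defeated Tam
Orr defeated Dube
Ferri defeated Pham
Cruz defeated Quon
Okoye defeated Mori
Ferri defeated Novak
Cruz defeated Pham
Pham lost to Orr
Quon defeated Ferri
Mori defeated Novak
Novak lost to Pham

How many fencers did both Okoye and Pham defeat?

1

Okoye beat: Ferri, Quon, Novak, Mori, Tam, Dube.
Pham beat: Novak, Okoye.
Both beat: Novak — 1.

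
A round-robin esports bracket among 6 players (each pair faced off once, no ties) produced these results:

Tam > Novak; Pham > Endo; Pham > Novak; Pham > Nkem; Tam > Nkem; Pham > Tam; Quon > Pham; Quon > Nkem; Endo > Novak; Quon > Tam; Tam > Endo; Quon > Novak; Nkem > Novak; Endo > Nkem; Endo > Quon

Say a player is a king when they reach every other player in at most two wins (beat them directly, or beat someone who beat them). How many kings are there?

Tam cannot reach Pham in two steps.
Nkem cannot reach Tam, Quon, Endo, Pham in two steps.
Quon reaches everyone (king).
Endo reaches everyone (king).
Novak cannot reach Tam, Nkem, Quon, Endo, Pham in two steps.
Pham reaches everyone (king).
Kings: Quon, Endo, Pham — 3.

3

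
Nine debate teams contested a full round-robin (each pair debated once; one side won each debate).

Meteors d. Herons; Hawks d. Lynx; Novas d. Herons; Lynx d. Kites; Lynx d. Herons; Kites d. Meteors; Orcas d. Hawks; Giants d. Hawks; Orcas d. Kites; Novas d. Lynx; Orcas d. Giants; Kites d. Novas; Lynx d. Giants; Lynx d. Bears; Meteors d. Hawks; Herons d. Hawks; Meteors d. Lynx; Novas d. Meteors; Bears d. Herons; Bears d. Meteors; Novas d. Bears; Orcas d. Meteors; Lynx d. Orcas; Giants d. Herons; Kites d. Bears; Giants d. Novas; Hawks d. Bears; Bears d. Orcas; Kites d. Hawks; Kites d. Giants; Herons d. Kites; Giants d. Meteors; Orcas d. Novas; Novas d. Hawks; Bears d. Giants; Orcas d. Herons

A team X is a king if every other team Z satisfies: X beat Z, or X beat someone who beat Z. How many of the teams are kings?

Bears reaches everyone (king).
Giants cannot reach Orcas in two steps.
Meteors cannot reach Novas in two steps.
Hawks cannot reach Novas in two steps.
Herons cannot reach Orcas in two steps.
Orcas reaches everyone (king).
Novas reaches everyone (king).
Lynx reaches everyone (king).
Kites reaches everyone (king).
Kings: Bears, Orcas, Novas, Lynx, Kites — 5.

5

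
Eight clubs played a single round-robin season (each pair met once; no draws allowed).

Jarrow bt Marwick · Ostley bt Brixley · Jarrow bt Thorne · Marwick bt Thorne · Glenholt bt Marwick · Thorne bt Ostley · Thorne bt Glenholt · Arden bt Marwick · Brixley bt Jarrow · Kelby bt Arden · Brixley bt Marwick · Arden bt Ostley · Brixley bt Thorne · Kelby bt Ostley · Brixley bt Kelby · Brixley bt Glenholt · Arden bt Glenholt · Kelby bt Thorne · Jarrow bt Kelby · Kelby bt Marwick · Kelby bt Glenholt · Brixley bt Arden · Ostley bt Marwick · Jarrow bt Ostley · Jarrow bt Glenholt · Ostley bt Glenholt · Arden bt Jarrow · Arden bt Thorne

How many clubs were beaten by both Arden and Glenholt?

Arden beat: Ostley, Marwick, Glenholt, Jarrow, Thorne.
Glenholt beat: Marwick.
Both beat: Marwick — 1.

1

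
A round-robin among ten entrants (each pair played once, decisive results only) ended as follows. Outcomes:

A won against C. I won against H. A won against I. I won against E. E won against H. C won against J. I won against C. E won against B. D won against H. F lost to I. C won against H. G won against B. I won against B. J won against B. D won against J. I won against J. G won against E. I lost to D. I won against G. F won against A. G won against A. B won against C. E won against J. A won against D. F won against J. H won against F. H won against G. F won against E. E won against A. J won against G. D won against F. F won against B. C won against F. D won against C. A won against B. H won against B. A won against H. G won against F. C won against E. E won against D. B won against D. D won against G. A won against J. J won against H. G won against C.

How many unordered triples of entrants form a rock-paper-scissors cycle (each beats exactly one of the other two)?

Win totals: A 6, B 2, C 4, D 6, E 5, F 4, G 5, H 3, I 7, J 3.
An entrant with w wins dominates both others in C(w,2) triples; summing gives 15 + 1 + 6 + 15 + 10 + 6 + 10 + 3 + 21 + 3 = 90 transitive triples.
Total triples C(10,3) = 120, so cyclic triples = 120 − 90 = 30.

30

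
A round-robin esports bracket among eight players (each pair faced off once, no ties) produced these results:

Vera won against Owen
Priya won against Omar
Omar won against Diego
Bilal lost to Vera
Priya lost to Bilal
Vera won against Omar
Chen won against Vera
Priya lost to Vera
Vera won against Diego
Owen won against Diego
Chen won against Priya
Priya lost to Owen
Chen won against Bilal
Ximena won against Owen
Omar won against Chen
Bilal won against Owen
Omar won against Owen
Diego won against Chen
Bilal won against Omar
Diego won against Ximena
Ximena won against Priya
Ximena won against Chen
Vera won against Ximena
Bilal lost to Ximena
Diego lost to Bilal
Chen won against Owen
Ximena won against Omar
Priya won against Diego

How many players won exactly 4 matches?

Win totals: Bilal 4, Ximena 5, Vera 6, Diego 2, Chen 4, Priya 2, Omar 3, Owen 2.
Exactly 4: Bilal, Chen — 2 players.

2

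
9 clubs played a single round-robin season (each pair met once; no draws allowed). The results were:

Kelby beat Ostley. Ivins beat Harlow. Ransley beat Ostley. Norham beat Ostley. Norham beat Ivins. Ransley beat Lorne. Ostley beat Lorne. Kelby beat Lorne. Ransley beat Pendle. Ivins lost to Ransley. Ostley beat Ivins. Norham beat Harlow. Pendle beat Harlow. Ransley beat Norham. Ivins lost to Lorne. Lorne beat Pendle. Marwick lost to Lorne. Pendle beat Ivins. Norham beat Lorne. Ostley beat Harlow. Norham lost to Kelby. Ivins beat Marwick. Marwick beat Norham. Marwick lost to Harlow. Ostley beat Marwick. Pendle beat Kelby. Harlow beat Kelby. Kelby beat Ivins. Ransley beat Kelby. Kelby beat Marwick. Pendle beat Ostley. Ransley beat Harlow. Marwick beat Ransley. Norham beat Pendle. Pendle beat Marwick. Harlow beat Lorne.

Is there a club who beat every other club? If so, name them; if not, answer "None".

Highest win total is Ransley with 7 (out of 8 possible).
Ransley lost to Marwick, so no club went undefeated.

None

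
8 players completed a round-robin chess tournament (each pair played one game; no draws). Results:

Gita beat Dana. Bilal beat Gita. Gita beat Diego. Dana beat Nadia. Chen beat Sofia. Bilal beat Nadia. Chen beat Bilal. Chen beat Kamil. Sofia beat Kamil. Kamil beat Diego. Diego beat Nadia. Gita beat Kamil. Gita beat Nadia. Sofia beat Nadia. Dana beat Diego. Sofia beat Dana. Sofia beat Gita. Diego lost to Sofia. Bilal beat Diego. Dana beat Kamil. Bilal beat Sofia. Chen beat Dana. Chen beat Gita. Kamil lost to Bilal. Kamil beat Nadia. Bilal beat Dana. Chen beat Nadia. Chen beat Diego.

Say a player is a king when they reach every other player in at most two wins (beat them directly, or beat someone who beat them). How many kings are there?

Bilal cannot reach Chen in two steps.
Gita cannot reach Bilal, Chen, Sofia in two steps.
Chen reaches everyone (king).
Diego cannot reach Bilal, Gita, Chen, Sofia, Kamil, Dana in two steps.
Sofia cannot reach Bilal, Chen in two steps.
Nadia cannot reach Bilal, Gita, Chen, Diego, Sofia, Kamil, Dana in two steps.
Kamil cannot reach Bilal, Gita, Chen, Sofia, Dana in two steps.
Dana cannot reach Bilal, Gita, Chen, Sofia in two steps.
Kings: Chen — 1.

1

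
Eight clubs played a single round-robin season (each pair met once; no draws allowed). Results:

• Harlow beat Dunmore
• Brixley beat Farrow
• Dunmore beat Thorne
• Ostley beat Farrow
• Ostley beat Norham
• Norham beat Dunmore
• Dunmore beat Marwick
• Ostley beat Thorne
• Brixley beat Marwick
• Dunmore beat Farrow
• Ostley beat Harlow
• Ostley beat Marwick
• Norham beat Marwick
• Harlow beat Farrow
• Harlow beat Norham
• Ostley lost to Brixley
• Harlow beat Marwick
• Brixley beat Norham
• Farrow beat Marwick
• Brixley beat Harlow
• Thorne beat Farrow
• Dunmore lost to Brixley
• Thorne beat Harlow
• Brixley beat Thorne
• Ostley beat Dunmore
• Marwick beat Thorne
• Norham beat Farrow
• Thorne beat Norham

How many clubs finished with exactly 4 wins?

1

Win totals: Norham 3, Ostley 6, Brixley 7, Thorne 3, Marwick 1, Dunmore 3, Farrow 1, Harlow 4.
Exactly 4: Harlow — 1 club.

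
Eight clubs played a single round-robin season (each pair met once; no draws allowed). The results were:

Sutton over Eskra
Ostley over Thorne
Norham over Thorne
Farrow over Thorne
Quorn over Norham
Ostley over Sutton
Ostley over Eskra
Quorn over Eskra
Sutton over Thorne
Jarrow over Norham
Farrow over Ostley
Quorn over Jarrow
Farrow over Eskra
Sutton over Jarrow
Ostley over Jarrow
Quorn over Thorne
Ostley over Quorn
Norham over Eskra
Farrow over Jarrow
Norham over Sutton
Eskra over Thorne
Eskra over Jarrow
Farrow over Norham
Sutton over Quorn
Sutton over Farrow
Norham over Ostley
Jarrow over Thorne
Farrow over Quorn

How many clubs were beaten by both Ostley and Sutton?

4

Ostley beat: Eskra, Quorn, Sutton, Jarrow, Thorne.
Sutton beat: Eskra, Quorn, Jarrow, Thorne, Farrow.
Both beat: Eskra, Quorn, Jarrow, Thorne — 4.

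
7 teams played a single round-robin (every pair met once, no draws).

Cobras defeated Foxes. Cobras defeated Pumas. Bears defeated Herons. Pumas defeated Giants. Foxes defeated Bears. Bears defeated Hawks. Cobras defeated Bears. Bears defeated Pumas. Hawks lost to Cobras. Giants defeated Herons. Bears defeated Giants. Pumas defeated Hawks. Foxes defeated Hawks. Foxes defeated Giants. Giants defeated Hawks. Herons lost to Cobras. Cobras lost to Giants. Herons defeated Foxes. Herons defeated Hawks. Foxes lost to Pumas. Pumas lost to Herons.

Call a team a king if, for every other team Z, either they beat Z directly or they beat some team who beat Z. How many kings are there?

5

Hawks cannot reach Foxes, Giants, Bears, Herons, Cobras, Pumas in two steps.
Foxes reaches everyone (king).
Giants reaches everyone (king).
Bears reaches everyone (king).
Herons cannot reach Cobras in two steps.
Cobras reaches everyone (king).
Pumas reaches everyone (king).
Kings: Foxes, Giants, Bears, Cobras, Pumas — 5.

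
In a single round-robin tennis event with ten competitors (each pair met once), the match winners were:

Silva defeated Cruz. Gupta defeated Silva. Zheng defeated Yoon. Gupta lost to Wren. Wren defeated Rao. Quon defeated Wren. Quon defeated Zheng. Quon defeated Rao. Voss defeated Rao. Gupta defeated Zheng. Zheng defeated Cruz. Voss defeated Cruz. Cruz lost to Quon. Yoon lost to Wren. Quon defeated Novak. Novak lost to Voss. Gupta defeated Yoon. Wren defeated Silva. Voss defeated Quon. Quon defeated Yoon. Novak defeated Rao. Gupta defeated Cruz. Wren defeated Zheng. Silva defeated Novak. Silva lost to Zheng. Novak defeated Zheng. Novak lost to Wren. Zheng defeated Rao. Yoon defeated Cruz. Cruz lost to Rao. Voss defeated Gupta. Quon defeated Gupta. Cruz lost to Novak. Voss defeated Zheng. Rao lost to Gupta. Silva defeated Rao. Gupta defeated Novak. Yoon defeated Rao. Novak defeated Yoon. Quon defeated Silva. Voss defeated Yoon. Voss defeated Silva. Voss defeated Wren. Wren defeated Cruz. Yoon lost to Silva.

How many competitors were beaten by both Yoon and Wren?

Yoon beat: Cruz, Rao.
Wren beat: Cruz, Zheng, Gupta, Yoon, Silva, Rao, Novak.
Both beat: Cruz, Rao — 2.

2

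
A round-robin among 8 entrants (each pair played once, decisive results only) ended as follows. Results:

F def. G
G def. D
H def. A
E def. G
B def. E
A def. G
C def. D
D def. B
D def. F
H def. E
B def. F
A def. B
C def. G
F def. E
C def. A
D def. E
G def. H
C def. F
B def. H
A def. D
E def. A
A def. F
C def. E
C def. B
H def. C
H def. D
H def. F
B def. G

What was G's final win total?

2

G's results: beat D, H; lost to A, B, C, E, F.
That is 2 wins.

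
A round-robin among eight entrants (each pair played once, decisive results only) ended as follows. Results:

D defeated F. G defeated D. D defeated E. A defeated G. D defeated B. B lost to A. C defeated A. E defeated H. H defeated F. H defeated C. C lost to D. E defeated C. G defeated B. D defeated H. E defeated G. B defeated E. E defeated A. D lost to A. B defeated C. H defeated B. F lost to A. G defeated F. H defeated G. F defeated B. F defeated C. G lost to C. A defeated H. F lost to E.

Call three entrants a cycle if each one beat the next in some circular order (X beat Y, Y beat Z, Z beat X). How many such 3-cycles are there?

14

Win totals: A 5, B 2, C 2, D 5, E 5, F 2, G 3, H 4.
An entrant with w wins dominates both others in C(w,2) triples; summing gives 10 + 1 + 1 + 10 + 10 + 1 + 3 + 6 = 42 transitive triples.
Total triples C(8,3) = 56, so cyclic triples = 56 − 42 = 14.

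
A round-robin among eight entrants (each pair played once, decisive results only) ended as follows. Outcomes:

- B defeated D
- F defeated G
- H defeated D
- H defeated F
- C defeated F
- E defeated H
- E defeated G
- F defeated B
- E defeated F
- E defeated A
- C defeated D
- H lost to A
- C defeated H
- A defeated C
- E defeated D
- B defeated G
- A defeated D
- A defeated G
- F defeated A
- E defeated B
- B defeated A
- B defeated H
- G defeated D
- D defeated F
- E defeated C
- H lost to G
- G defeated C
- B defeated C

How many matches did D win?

D's results: beat F; lost to A, B, C, E, G, H.
That is 1 win.

1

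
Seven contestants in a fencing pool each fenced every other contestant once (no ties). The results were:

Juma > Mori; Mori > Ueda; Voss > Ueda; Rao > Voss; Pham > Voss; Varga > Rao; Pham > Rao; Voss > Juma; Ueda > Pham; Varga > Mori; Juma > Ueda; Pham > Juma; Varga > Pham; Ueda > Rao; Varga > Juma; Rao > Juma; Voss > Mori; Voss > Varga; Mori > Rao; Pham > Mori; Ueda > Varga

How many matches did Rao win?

2

Rao's results: beat Juma, Voss; lost to Mori, Varga, Pham, Ueda.
That is 2 wins.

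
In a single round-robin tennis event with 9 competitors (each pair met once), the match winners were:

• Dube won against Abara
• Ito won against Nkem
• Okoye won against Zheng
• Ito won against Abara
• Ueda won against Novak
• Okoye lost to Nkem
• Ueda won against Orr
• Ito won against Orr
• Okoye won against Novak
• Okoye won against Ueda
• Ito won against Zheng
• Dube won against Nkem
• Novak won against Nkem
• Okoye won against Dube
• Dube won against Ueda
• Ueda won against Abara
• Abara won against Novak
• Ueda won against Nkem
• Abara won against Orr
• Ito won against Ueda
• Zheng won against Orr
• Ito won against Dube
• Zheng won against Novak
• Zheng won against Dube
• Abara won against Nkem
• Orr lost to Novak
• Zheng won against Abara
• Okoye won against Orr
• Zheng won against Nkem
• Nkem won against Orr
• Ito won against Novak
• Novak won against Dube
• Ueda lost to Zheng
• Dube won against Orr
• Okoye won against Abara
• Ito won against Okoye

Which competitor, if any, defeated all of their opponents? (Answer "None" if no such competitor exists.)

Ito

Ito has 8 wins out of 8 opponents — a perfect record.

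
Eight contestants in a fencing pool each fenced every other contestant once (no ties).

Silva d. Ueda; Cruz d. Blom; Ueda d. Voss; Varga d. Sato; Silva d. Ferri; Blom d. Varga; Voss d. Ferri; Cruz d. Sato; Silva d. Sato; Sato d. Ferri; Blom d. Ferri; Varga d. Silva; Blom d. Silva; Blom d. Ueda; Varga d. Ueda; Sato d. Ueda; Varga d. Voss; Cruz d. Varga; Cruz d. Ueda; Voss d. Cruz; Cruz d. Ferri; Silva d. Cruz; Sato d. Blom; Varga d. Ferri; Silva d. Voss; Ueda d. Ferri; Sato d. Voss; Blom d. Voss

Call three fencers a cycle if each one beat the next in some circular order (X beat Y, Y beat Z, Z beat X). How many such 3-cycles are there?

Win totals: Sato 4, Varga 5, Voss 2, Ueda 2, Cruz 5, Ferri 0, Blom 5, Silva 5.
A fencer with w wins dominates both others in C(w,2) triples; summing gives 6 + 10 + 1 + 1 + 10 + 0 + 10 + 10 = 48 transitive triples.
Total triples C(8,3) = 56, so cyclic triples = 56 − 48 = 8.

8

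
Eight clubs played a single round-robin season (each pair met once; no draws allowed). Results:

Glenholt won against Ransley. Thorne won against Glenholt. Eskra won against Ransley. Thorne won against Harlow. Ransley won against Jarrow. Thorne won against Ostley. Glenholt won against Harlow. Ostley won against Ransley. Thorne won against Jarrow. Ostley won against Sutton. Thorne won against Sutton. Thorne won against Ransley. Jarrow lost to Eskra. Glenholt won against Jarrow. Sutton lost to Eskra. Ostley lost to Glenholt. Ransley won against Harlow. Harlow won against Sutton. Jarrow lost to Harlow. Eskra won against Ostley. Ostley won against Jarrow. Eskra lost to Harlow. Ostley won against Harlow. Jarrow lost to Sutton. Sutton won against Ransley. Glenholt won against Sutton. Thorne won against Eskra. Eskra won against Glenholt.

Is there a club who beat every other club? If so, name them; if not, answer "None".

Thorne

Thorne has 7 wins out of 7 opponents — a perfect record.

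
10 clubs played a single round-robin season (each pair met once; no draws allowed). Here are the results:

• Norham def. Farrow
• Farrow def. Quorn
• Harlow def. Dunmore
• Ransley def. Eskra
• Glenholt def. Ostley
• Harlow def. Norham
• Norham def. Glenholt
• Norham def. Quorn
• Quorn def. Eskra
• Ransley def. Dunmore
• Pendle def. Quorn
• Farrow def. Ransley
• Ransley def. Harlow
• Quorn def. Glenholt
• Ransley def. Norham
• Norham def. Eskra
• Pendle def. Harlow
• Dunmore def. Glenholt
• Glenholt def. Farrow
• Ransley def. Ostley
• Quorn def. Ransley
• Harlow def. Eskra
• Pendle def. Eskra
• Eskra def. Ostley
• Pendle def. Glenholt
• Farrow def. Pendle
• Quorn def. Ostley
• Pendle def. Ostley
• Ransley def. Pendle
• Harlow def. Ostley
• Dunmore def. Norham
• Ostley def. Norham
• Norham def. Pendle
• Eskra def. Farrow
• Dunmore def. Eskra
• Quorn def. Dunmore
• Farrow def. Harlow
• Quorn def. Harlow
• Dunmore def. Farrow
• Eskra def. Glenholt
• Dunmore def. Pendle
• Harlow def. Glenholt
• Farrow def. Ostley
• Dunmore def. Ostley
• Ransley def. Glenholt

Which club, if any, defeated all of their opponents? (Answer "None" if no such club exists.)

Highest win total is Ransley with 7 (out of 9 possible).
Ransley lost to Quorn, Farrow, so no club went undefeated.

None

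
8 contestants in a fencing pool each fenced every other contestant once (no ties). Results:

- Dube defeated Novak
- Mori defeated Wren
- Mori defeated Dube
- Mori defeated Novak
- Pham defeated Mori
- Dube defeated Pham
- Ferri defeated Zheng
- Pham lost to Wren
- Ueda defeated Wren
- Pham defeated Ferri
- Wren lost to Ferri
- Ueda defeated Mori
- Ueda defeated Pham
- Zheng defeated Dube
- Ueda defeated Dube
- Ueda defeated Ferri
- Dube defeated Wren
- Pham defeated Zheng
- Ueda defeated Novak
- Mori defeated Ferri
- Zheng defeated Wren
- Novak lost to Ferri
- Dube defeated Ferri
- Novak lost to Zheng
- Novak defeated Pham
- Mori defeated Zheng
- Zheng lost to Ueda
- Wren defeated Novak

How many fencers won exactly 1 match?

Win totals: Ferri 3, Zheng 3, Wren 2, Pham 3, Novak 1, Dube 4, Ueda 7, Mori 5.
Exactly 1: Novak — 1 fencer.

1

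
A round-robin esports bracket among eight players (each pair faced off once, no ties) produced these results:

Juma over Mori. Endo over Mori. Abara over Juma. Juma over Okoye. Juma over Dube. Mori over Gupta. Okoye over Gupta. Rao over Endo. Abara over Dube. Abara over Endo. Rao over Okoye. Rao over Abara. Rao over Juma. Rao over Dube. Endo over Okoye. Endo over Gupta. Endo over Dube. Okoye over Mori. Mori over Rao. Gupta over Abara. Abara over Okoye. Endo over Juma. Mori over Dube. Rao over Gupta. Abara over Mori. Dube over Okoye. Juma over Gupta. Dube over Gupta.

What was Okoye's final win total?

Okoye's results: beat Mori, Gupta; lost to Abara, Rao, Endo, Juma, Dube.
That is 2 wins.

2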